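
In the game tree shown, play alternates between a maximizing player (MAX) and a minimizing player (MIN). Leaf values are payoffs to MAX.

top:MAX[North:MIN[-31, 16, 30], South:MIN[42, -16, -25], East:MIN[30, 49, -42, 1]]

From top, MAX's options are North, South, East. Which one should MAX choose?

South

North (MIN): min(-31, 16, 30) = -31
South (MIN): min(42, -16, -25) = -25
East (MIN): min(30, 49, -42, 1) = -42
top (MAX): max(-31, -25, -42) = -25
MAX at top wants the highest of {North=-31, South=-25, East=-42}, so chooses South.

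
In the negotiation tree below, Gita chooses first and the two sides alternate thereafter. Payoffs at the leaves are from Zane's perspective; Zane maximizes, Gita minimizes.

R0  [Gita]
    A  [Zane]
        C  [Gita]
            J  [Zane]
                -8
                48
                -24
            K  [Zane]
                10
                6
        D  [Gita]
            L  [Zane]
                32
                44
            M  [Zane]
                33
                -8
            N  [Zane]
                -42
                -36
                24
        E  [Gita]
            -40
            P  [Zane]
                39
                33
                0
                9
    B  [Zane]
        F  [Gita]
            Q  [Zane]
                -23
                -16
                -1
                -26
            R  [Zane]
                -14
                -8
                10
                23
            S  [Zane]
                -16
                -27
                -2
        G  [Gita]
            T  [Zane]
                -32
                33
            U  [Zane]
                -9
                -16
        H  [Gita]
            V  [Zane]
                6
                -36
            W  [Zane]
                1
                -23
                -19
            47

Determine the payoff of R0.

1

J (Zane): max(-8, 48, -24) = 48
K (Zane): max(10, 6) = 10
C (Gita): min(48, 10) = 10
L (Zane): max(32, 44) = 44
M (Zane): max(33, -8) = 33
N (Zane): max(-42, -36, 24) = 24
D (Gita): min(44, 33, 24) = 24
P (Zane): max(39, 33, 0, 9) = 39
E (Gita): min(-40, 39) = -40
A (Zane): max(10, 24, -40) = 24
Q (Zane): max(-23, -16, -1, -26) = -1
R (Zane): max(-14, -8, 10, 23) = 23
S (Zane): max(-16, -27, -2) = -2
F (Gita): min(-1, 23, -2) = -2
T (Zane): max(-32, 33) = 33
U (Zane): max(-9, -16) = -9
G (Gita): min(33, -9) = -9
V (Zane): max(6, -36) = 6
W (Zane): max(1, -23, -19) = 1
H (Gita): min(6, 1, 47) = 1
B (Zane): max(-2, -9, 1) = 1
R0 (Gita): min(24, 1) = 1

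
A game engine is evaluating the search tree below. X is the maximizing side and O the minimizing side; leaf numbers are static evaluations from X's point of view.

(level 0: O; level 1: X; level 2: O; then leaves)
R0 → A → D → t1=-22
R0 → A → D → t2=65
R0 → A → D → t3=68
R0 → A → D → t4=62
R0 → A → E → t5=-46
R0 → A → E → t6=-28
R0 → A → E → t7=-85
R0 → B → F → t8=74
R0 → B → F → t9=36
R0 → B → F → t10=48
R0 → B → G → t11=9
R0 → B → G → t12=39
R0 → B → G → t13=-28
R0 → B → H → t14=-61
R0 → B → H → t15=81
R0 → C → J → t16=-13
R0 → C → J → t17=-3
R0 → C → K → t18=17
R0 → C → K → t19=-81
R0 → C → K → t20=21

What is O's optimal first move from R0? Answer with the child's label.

A

D (O): min(-22, 65, 68, 62) = -22
E (O): min(-46, -28, -85) = -85
A (X): max(-22, -85) = -22
F (O): min(74, 36, 48) = 36
G (O): min(9, 39, -28) = -28
H (O): min(-61, 81) = -61
B (X): max(36, -28, -61) = 36
J (O): min(-13, -3) = -13
K (O): min(17, -81, 21) = -81
C (X): max(-13, -81) = -13
R0 (O): min(-22, 36, -13) = -22
O at R0 wants the lowest of {A=-22, B=36, C=-13}, so chooses A.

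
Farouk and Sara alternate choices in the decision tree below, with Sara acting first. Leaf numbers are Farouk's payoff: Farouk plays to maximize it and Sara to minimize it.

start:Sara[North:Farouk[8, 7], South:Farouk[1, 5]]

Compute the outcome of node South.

5

South (Farouk): max(1, 5) = 5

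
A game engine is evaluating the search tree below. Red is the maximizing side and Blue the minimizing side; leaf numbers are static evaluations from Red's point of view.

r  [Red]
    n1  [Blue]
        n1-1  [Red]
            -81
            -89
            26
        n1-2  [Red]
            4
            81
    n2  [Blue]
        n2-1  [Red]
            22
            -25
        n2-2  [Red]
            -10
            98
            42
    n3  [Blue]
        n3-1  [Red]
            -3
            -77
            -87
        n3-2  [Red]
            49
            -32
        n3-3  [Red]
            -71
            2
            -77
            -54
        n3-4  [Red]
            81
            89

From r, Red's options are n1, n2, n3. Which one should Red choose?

n1-1 (Red): max(-81, -89, 26) = 26
n1-2 (Red): max(4, 81) = 81
n1 (Blue): min(26, 81) = 26
n2-1 (Red): max(22, -25) = 22
n2-2 (Red): max(-10, 98, 42) = 98
n2 (Blue): min(22, 98) = 22
n3-1 (Red): max(-3, -77, -87) = -3
n3-2 (Red): max(49, -32) = 49
n3-3 (Red): max(-71, 2, -77, -54) = 2
n3-4 (Red): max(81, 89) = 89
n3 (Blue): min(-3, 49, 2, 89) = -3
r (Red): max(26, 22, -3) = 26
Red at r wants the highest of {n1=26, n2=22, n3=-3}, so chooses n1.

n1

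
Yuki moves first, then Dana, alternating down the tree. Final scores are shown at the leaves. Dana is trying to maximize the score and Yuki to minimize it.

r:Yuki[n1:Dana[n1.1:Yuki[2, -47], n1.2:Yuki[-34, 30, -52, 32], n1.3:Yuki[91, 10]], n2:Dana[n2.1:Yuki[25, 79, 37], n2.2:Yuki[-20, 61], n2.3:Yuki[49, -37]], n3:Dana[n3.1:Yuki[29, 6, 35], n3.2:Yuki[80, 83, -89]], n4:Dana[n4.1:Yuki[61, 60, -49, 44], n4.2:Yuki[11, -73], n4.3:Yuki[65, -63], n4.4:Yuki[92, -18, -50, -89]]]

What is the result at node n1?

n1.1 (Yuki): min(2, -47) = -47
n1.2 (Yuki): min(-34, 30, -52, 32) = -52
n1.3 (Yuki): min(91, 10) = 10
n1 (Dana): max(-47, -52, 10) = 10

10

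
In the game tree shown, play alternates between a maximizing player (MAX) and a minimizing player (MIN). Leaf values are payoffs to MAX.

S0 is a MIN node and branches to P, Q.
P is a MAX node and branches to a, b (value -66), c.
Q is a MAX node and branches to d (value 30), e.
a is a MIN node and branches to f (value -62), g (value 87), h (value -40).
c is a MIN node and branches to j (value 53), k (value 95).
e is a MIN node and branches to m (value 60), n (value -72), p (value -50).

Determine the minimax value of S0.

30

a (MIN): min(-62, 87, -40) = -62
c (MIN): min(53, 95) = 53
P (MAX): max(-62, -66, 53) = 53
e (MIN): min(60, -72, -50) = -72
Q (MAX): max(30, -72) = 30
S0 (MIN): min(53, 30) = 30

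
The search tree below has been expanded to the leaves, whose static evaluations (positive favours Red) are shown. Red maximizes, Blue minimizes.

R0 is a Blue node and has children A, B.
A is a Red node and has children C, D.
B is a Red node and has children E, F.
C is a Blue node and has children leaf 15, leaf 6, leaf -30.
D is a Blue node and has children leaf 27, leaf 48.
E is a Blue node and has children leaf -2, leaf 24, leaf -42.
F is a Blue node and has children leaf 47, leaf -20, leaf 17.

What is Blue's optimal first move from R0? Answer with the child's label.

C (Blue): min(15, 6, -30) = -30
D (Blue): min(27, 48) = 27
A (Red): max(-30, 27) = 27
E (Blue): min(-2, 24, -42) = -42
F (Blue): min(47, -20, 17) = -20
B (Red): max(-42, -20) = -20
R0 (Blue): min(27, -20) = -20
Blue at R0 wants the lowest of {A=27, B=-20}, so chooses B.

B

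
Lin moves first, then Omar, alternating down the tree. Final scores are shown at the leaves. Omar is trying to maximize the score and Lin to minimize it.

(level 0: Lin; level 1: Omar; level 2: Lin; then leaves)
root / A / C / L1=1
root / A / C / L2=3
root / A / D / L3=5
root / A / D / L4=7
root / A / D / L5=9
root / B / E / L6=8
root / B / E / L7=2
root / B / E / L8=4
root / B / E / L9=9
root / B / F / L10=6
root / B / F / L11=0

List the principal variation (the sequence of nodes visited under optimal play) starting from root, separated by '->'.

C (Lin): min(1, 3) = 1
D (Lin): min(5, 7, 9) = 5
A (Omar): max(1, 5) = 5
E (Lin): min(8, 2, 4, 9) = 2
F (Lin): min(6, 0) = 0
B (Omar): max(2, 0) = 2
root (Lin): min(5, 2) = 2
At root, Lin picks B (lowest: 2).
At B, Omar picks E (highest: 2).
At E, Lin picks L7 (lowest: 2).
Terminal value 2.

root -> B -> E -> L7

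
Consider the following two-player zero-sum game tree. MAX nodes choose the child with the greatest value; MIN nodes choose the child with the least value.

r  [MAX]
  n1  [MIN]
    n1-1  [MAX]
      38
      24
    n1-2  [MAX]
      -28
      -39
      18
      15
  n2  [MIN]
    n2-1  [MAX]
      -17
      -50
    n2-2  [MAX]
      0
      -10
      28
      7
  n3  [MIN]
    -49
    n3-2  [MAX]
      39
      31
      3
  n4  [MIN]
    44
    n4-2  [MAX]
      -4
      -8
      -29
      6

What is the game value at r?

18

n1-1 (MAX): max(38, 24) = 38
n1-2 (MAX): max(-28, -39, 18, 15) = 18
n1 (MIN): min(38, 18) = 18
n2-1 (MAX): max(-17, -50) = -17
n2-2 (MAX): max(0, -10, 28, 7) = 28
n2 (MIN): min(-17, 28) = -17
n3-2 (MAX): max(39, 31, 3) = 39
n3 (MIN): min(-49, 39) = -49
n4-2 (MAX): max(-4, -8, -29, 6) = 6
n4 (MIN): min(44, 6) = 6
r (MAX): max(18, -17, -49, 6) = 18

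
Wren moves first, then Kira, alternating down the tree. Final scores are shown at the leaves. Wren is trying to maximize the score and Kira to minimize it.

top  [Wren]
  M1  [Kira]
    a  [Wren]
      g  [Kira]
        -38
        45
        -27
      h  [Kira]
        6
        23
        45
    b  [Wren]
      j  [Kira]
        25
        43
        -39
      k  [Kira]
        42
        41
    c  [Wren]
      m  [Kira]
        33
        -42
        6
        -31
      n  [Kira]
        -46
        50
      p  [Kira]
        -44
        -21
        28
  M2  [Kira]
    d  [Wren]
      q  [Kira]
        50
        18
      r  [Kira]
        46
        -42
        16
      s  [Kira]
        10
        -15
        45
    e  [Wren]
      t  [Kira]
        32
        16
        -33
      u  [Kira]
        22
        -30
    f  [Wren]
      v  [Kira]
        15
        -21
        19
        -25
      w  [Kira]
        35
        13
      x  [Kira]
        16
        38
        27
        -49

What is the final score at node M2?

-30

q (Kira): min(50, 18) = 18
r (Kira): min(46, -42, 16) = -42
s (Kira): min(10, -15, 45) = -15
d (Wren): max(18, -42, -15) = 18
t (Kira): min(32, 16, -33) = -33
u (Kira): min(22, -30) = -30
e (Wren): max(-33, -30) = -30
v (Kira): min(15, -21, 19, -25) = -25
w (Kira): min(35, 13) = 13
x (Kira): min(16, 38, 27, -49) = -49
f (Wren): max(-25, 13, -49) = 13
M2 (Kira): min(18, -30, 13) = -30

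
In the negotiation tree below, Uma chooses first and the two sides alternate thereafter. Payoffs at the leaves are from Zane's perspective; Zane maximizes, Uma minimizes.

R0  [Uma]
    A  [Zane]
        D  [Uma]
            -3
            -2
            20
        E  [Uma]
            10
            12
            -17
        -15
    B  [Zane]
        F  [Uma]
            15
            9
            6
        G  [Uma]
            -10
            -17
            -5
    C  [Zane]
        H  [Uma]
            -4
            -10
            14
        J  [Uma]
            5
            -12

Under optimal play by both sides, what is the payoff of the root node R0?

D (Uma): min(-3, -2, 20) = -3
E (Uma): min(10, 12, -17) = -17
A (Zane): max(-3, -17, -15) = -3
F (Uma): min(15, 9, 6) = 6
G (Uma): min(-10, -17, -5) = -17
B (Zane): max(6, -17) = 6
H (Uma): min(-4, -10, 14) = -10
J (Uma): min(5, -12) = -12
C (Zane): max(-10, -12) = -10
R0 (Uma): min(-3, 6, -10) = -10

-10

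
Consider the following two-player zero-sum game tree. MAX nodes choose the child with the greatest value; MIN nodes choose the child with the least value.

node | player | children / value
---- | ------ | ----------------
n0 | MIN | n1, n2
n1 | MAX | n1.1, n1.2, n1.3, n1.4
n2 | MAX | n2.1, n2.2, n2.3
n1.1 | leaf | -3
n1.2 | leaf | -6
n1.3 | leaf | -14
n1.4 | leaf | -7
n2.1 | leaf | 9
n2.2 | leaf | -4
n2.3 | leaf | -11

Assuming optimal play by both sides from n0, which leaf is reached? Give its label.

n1.1

n1 (MAX): max(-3, -6, -14, -7) = -3
n2 (MAX): max(9, -4, -11) = 9
n0 (MIN): min(-3, 9) = -3
At n0, MIN picks n1 (lowest: -3).
At n1, MAX picks n1.1 (highest: -3).
Terminal value -3.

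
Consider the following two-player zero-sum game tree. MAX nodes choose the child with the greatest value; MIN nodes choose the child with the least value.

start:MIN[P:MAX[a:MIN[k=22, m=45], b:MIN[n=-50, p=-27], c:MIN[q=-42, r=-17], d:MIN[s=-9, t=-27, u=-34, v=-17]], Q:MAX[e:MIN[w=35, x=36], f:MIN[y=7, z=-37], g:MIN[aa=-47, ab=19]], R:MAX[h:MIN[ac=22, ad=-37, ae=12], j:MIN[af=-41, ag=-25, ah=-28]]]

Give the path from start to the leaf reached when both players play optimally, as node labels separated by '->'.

a (MIN): min(22, 45) = 22
b (MIN): min(-50, -27) = -50
c (MIN): min(-42, -17) = -42
d (MIN): min(-9, -27, -34, -17) = -34
P (MAX): max(22, -50, -42, -34) = 22
e (MIN): min(35, 36) = 35
f (MIN): min(7, -37) = -37
g (MIN): min(-47, 19) = -47
Q (MAX): max(35, -37, -47) = 35
h (MIN): min(22, -37, 12) = -37
j (MIN): min(-41, -25, -28) = -41
R (MAX): max(-37, -41) = -37
start (MIN): min(22, 35, -37) = -37
At start, MIN picks R (lowest: -37).
At R, MAX picks h (highest: -37).
At h, MIN picks ad (lowest: -37).
Terminal value -37.

start -> R -> h -> ad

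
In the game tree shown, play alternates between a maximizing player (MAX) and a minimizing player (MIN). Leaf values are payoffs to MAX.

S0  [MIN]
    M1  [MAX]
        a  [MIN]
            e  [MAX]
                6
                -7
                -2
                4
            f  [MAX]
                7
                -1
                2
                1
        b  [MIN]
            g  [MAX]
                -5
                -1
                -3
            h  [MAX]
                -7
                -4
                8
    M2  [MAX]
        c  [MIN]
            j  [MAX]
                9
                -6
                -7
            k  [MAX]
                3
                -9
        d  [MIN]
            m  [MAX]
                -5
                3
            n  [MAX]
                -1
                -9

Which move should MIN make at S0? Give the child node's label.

e (MAX): max(6, -7, -2, 4) = 6
f (MAX): max(7, -1, 2, 1) = 7
a (MIN): min(6, 7) = 6
g (MAX): max(-5, -1, -3) = -1
h (MAX): max(-7, -4, 8) = 8
b (MIN): min(-1, 8) = -1
M1 (MAX): max(6, -1) = 6
j (MAX): max(9, -6, -7) = 9
k (MAX): max(3, -9) = 3
c (MIN): min(9, 3) = 3
m (MAX): max(-5, 3) = 3
n (MAX): max(-1, -9) = -1
d (MIN): min(3, -1) = -1
M2 (MAX): max(3, -1) = 3
S0 (MIN): min(6, 3) = 3
MIN at S0 wants the lowest of {M1=6, M2=3}, so chooses M2.

M2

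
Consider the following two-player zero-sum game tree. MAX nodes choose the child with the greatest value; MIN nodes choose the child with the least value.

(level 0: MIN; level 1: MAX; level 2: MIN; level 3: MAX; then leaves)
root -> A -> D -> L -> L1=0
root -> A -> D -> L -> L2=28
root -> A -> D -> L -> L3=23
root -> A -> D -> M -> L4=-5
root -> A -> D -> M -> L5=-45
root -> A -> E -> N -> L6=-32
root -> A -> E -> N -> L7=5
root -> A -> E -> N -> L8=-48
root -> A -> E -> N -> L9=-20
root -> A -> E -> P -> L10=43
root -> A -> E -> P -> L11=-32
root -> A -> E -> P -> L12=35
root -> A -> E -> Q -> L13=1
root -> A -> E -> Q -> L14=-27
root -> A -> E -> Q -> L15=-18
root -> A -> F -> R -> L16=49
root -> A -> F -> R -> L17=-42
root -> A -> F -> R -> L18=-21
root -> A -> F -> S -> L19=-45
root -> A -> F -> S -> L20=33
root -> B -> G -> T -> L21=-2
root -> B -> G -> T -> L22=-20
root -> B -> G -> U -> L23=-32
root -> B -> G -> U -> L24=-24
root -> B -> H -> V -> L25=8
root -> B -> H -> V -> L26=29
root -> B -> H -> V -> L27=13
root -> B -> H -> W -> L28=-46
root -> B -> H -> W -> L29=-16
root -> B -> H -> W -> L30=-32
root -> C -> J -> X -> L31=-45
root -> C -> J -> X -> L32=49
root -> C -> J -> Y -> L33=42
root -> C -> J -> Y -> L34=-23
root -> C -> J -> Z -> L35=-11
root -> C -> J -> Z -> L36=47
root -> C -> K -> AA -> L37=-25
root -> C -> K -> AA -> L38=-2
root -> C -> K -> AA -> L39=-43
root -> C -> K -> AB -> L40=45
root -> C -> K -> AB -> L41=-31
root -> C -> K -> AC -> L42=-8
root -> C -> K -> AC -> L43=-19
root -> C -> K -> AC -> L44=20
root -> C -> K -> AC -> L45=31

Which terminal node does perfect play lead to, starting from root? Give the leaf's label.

L (MAX): max(0, 28, 23) = 28
M (MAX): max(-5, -45) = -5
D (MIN): min(28, -5) = -5
N (MAX): max(-32, 5, -48, -20) = 5
P (MAX): max(43, -32, 35) = 43
Q (MAX): max(1, -27, -18) = 1
E (MIN): min(5, 43, 1) = 1
R (MAX): max(49, -42, -21) = 49
S (MAX): max(-45, 33) = 33
F (MIN): min(49, 33) = 33
A (MAX): max(-5, 1, 33) = 33
T (MAX): max(-2, -20) = -2
U (MAX): max(-32, -24) = -24
G (MIN): min(-2, -24) = -24
V (MAX): max(8, 29, 13) = 29
W (MAX): max(-46, -16, -32) = -16
H (MIN): min(29, -16) = -16
B (MAX): max(-24, -16) = -16
X (MAX): max(-45, 49) = 49
Y (MAX): max(42, -23) = 42
Z (MAX): max(-11, 47) = 47
J (MIN): min(49, 42, 47) = 42
AA (MAX): max(-25, -2, -43) = -2
AB (MAX): max(45, -31) = 45
AC (MAX): max(-8, -19, 20, 31) = 31
K (MIN): min(-2, 45, 31) = -2
C (MAX): max(42, -2) = 42
root (MIN): min(33, -16, 42) = -16
At root, MIN picks B (lowest: -16).
At B, MAX picks H (highest: -16).
At H, MIN picks W (lowest: -16).
At W, MAX picks L29 (highest: -16).
Terminal value -16.

L29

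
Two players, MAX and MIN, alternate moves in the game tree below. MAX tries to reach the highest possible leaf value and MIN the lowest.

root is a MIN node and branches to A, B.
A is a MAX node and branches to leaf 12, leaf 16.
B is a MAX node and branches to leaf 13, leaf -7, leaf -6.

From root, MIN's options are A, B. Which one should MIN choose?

A (MAX): max(12, 16) = 16
B (MAX): max(13, -7, -6) = 13
root (MIN): min(16, 13) = 13
MIN at root wants the lowest of {A=16, B=13}, so chooses B.

B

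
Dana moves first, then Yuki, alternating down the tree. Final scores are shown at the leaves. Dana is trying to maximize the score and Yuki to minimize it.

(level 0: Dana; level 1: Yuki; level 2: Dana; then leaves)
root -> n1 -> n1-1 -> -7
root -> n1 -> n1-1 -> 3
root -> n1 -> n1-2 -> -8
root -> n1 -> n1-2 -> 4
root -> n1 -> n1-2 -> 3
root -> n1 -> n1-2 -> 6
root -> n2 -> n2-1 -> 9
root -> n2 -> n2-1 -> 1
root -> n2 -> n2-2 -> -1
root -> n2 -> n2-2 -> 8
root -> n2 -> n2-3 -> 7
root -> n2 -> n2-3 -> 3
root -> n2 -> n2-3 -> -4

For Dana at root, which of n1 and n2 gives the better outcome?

n1-1 (Dana): max(-7, 3) = 3
n1-2 (Dana): max(-8, 4, 3, 6) = 6
n1 (Yuki): min(3, 6) = 3
n2-1 (Dana): max(9, 1) = 9
n2-2 (Dana): max(-1, 8) = 8
n2-3 (Dana): max(7, 3, -4) = 7
n2 (Yuki): min(9, 8, 7) = 7
Dana prefers the higher value; n1=3, n2=7. n2 is better since 7 > 3.

n2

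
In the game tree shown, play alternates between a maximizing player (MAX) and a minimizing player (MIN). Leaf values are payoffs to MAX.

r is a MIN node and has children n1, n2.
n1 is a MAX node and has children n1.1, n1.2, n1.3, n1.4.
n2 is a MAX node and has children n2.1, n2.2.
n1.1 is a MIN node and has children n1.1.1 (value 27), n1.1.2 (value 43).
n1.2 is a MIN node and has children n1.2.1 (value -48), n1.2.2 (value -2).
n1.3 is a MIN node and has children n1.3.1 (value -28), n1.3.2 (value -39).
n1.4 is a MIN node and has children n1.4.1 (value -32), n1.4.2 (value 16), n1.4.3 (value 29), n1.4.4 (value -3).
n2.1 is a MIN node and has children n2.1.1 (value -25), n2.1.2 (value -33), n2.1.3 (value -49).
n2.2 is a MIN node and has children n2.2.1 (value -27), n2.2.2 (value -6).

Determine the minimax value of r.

n1.1 (MIN): min(27, 43) = 27
n1.2 (MIN): min(-48, -2) = -48
n1.3 (MIN): min(-28, -39) = -39
n1.4 (MIN): min(-32, 16, 29, -3) = -32
n1 (MAX): max(27, -48, -39, -32) = 27
n2.1 (MIN): min(-25, -33, -49) = -49
n2.2 (MIN): min(-27, -6) = -27
n2 (MAX): max(-49, -27) = -27
r (MIN): min(27, -27) = -27

-27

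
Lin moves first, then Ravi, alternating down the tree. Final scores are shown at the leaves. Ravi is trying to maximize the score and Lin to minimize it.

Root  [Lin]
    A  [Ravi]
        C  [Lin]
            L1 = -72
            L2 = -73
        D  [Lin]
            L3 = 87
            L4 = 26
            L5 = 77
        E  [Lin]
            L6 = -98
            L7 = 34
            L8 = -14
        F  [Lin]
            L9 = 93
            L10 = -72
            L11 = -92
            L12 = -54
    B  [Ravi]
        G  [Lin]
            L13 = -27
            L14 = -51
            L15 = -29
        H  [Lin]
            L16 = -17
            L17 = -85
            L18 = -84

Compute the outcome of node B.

G (Lin): min(-27, -51, -29) = -51
H (Lin): min(-17, -85, -84) = -85
B (Ravi): max(-51, -85) = -51

-51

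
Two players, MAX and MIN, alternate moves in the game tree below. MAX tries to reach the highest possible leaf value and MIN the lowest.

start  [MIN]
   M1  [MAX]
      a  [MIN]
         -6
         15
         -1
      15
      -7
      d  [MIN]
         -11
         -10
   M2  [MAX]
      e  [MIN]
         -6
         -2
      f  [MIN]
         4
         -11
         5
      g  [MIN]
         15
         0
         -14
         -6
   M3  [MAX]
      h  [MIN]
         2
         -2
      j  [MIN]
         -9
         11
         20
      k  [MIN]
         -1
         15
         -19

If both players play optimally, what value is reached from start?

-6

a (MIN): min(-6, 15, -1) = -6
d (MIN): min(-11, -10) = -11
M1 (MAX): max(-6, 15, -7, -11) = 15
e (MIN): min(-6, -2) = -6
f (MIN): min(4, -11, 5) = -11
g (MIN): min(15, 0, -14, -6) = -14
M2 (MAX): max(-6, -11, -14) = -6
h (MIN): min(2, -2) = -2
j (MIN): min(-9, 11, 20) = -9
k (MIN): min(-1, 15, -19) = -19
M3 (MAX): max(-2, -9, -19) = -2
start (MIN): min(15, -6, -2) = -6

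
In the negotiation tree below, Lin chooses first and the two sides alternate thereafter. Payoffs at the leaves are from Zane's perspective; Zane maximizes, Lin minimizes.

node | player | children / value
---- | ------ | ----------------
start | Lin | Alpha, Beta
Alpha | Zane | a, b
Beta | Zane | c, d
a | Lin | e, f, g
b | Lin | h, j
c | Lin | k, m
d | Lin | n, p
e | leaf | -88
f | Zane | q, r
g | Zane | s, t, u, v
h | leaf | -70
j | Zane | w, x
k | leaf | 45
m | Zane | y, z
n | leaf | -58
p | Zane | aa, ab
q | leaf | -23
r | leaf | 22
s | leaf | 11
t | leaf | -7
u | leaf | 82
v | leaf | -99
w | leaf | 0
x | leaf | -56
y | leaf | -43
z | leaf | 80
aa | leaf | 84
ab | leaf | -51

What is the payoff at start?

f (Zane): max(-23, 22) = 22
g (Zane): max(11, -7, 82, -99) = 82
a (Lin): min(-88, 22, 82) = -88
j (Zane): max(0, -56) = 0
b (Lin): min(-70, 0) = -70
Alpha (Zane): max(-88, -70) = -70
m (Zane): max(-43, 80) = 80
c (Lin): min(45, 80) = 45
p (Zane): max(84, -51) = 84
d (Lin): min(-58, 84) = -58
Beta (Zane): max(45, -58) = 45
start (Lin): min(-70, 45) = -70

-70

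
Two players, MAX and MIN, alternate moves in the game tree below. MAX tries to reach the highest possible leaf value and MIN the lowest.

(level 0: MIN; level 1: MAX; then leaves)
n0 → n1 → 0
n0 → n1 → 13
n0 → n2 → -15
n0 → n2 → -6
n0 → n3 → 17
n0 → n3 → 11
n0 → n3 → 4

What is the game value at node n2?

n2 (MAX): max(-15, -6) = -6

-6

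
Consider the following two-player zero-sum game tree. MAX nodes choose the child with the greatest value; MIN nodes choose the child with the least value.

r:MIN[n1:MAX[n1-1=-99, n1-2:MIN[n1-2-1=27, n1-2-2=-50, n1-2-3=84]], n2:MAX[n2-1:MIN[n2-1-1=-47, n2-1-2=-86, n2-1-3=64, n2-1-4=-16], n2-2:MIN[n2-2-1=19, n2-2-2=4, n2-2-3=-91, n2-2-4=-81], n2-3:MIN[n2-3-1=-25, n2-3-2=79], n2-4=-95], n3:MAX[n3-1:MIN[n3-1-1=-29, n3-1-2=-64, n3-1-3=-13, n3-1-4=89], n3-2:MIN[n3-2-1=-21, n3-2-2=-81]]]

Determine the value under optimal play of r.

n1-2 (MIN): min(27, -50, 84) = -50
n1 (MAX): max(-99, -50) = -50
n2-1 (MIN): min(-47, -86, 64, -16) = -86
n2-2 (MIN): min(19, 4, -91, -81) = -91
n2-3 (MIN): min(-25, 79) = -25
n2 (MAX): max(-86, -91, -25, -95) = -25
n3-1 (MIN): min(-29, -64, -13, 89) = -64
n3-2 (MIN): min(-21, -81) = -81
n3 (MAX): max(-64, -81) = -64
r (MIN): min(-50, -25, -64) = -64

-64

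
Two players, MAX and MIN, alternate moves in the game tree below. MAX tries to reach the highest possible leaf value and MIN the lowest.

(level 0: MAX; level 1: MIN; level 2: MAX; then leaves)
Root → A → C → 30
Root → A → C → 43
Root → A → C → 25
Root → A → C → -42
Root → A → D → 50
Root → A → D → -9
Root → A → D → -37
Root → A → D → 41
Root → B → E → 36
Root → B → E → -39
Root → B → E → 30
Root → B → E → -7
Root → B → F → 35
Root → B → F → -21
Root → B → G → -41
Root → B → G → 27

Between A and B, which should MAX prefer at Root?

C (MAX): max(30, 43, 25, -42) = 43
D (MAX): max(50, -9, -37, 41) = 50
A (MIN): min(43, 50) = 43
E (MAX): max(36, -39, 30, -7) = 36
F (MAX): max(35, -21) = 35
G (MAX): max(-41, 27) = 27
B (MIN): min(36, 35, 27) = 27
MAX prefers the higher value; A=43, B=27. A is better since 43 > 27.

A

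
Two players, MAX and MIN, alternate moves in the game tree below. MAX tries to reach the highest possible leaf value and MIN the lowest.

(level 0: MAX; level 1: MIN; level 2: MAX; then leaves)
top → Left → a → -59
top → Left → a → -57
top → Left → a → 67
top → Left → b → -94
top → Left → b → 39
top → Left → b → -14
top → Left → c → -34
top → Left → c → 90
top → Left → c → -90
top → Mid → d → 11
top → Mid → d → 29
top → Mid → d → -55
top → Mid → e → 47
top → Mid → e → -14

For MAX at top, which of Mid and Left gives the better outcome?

d (MAX): max(11, 29, -55) = 29
e (MAX): max(47, -14) = 47
Mid (MIN): min(29, 47) = 29
a (MAX): max(-59, -57, 67) = 67
b (MAX): max(-94, 39, -14) = 39
c (MAX): max(-34, 90, -90) = 90
Left (MIN): min(67, 39, 90) = 39
MAX prefers the higher value; Mid=29, Left=39. Left is better since 39 > 29.

Left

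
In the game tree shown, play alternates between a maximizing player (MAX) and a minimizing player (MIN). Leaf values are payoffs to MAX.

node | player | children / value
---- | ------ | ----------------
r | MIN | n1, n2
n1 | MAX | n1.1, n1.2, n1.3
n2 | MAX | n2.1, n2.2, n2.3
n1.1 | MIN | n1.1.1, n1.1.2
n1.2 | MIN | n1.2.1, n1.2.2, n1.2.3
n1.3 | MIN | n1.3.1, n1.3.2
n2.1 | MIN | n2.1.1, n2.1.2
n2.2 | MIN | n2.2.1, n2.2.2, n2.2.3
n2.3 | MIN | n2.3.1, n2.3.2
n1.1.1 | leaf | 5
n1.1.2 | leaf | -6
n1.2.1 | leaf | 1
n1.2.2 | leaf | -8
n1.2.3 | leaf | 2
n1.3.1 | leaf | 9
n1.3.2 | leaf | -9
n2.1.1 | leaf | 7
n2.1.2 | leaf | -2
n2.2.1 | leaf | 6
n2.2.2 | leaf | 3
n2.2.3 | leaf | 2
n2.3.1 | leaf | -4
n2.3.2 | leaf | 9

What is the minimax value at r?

-6

n1.1 (MIN): min(5, -6) = -6
n1.2 (MIN): min(1, -8, 2) = -8
n1.3 (MIN): min(9, -9) = -9
n1 (MAX): max(-6, -8, -9) = -6
n2.1 (MIN): min(7, -2) = -2
n2.2 (MIN): min(6, 3, 2) = 2
n2.3 (MIN): min(-4, 9) = -4
n2 (MAX): max(-2, 2, -4) = 2
r (MIN): min(-6, 2) = -6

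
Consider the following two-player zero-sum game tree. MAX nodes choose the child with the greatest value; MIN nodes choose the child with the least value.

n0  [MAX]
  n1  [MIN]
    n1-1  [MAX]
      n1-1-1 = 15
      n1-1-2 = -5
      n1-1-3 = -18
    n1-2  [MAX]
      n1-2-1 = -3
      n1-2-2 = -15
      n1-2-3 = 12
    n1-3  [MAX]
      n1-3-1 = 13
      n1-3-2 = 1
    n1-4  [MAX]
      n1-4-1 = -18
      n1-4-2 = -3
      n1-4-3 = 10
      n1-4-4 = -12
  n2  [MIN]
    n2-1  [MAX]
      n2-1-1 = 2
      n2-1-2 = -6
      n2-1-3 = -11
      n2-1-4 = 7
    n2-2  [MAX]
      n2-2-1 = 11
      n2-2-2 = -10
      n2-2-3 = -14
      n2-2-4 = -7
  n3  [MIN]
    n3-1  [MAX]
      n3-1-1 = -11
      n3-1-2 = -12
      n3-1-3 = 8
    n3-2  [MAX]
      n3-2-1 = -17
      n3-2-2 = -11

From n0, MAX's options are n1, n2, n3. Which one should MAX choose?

n1

n1-1 (MAX): max(15, -5, -18) = 15
n1-2 (MAX): max(-3, -15, 12) = 12
n1-3 (MAX): max(13, 1) = 13
n1-4 (MAX): max(-18, -3, 10, -12) = 10
n1 (MIN): min(15, 12, 13, 10) = 10
n2-1 (MAX): max(2, -6, -11, 7) = 7
n2-2 (MAX): max(11, -10, -14, -7) = 11
n2 (MIN): min(7, 11) = 7
n3-1 (MAX): max(-11, -12, 8) = 8
n3-2 (MAX): max(-17, -11) = -11
n3 (MIN): min(8, -11) = -11
n0 (MAX): max(10, 7, -11) = 10
MAX at n0 wants the highest of {n1=10, n2=7, n3=-11}, so chooses n1.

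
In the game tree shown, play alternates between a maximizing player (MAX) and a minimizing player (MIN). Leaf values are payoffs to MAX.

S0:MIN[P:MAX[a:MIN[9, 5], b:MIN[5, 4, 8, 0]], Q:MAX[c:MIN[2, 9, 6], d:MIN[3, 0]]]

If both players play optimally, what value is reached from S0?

a (MIN): min(9, 5) = 5
b (MIN): min(5, 4, 8, 0) = 0
P (MAX): max(5, 0) = 5
c (MIN): min(2, 9, 6) = 2
d (MIN): min(3, 0) = 0
Q (MAX): max(2, 0) = 2
S0 (MIN): min(5, 2) = 2

2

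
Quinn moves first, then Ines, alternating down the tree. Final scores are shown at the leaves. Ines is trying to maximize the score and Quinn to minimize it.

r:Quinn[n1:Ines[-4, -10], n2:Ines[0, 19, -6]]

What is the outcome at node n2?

19

n2 (Ines): max(0, 19, -6) = 19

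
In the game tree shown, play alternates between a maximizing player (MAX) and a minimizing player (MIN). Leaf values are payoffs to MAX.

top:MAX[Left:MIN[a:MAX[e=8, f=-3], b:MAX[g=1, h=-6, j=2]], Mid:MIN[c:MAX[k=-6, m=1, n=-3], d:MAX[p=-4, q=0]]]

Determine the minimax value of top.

2

a (MAX): max(8, -3) = 8
b (MAX): max(1, -6, 2) = 2
Left (MIN): min(8, 2) = 2
c (MAX): max(-6, 1, -3) = 1
d (MAX): max(-4, 0) = 0
Mid (MIN): min(1, 0) = 0
top (MAX): max(2, 0) = 2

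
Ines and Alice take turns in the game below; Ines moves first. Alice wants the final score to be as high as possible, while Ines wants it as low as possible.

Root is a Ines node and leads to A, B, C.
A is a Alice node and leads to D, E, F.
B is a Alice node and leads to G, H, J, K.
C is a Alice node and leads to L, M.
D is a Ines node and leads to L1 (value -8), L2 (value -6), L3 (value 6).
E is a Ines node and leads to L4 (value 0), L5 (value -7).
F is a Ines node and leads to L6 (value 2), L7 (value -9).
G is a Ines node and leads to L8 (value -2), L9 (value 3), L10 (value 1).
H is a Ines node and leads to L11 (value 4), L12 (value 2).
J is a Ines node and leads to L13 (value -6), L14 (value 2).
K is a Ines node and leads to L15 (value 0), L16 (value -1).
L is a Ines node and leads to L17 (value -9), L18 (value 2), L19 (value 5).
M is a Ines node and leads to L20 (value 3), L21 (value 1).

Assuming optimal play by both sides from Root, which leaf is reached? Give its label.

D (Ines): min(-8, -6, 6) = -8
E (Ines): min(0, -7) = -7
F (Ines): min(2, -9) = -9
A (Alice): max(-8, -7, -9) = -7
G (Ines): min(-2, 3, 1) = -2
H (Ines): min(4, 2) = 2
J (Ines): min(-6, 2) = -6
K (Ines): min(0, -1) = -1
B (Alice): max(-2, 2, -6, -1) = 2
L (Ines): min(-9, 2, 5) = -9
M (Ines): min(3, 1) = 1
C (Alice): max(-9, 1) = 1
Root (Ines): min(-7, 2, 1) = -7
At Root, Ines picks A (lowest: -7).
At A, Alice picks E (highest: -7).
At E, Ines picks L5 (lowest: -7).
Terminal value -7.

L5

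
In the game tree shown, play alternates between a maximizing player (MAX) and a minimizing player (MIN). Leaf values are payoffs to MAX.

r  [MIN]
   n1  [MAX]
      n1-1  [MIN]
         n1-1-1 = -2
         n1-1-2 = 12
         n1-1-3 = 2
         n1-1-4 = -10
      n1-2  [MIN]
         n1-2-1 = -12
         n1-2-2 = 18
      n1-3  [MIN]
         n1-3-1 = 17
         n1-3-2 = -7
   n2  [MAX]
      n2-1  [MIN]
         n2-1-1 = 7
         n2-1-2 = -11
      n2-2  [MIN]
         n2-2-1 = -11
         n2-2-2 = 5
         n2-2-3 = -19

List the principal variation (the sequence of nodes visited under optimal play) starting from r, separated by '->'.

n1-1 (MIN): min(-2, 12, 2, -10) = -10
n1-2 (MIN): min(-12, 18) = -12
n1-3 (MIN): min(17, -7) = -7
n1 (MAX): max(-10, -12, -7) = -7
n2-1 (MIN): min(7, -11) = -11
n2-2 (MIN): min(-11, 5, -19) = -19
n2 (MAX): max(-11, -19) = -11
r (MIN): min(-7, -11) = -11
At r, MIN picks n2 (lowest: -11).
At n2, MAX picks n2-1 (highest: -11).
At n2-1, MIN picks n2-1-2 (lowest: -11).
Terminal value -11.

r -> n2 -> n2-1 -> n2-1-2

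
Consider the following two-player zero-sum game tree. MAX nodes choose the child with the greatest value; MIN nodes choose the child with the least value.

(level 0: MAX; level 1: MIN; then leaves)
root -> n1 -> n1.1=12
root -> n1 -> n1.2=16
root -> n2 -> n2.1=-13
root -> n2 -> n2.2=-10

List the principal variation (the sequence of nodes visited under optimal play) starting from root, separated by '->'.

root -> n1 -> n1.1

n1 (MIN): min(12, 16) = 12
n2 (MIN): min(-13, -10) = -13
root (MAX): max(12, -13) = 12
At root, MAX picks n1 (highest: 12).
At n1, MIN picks n1.1 (lowest: 12).
Terminal value 12.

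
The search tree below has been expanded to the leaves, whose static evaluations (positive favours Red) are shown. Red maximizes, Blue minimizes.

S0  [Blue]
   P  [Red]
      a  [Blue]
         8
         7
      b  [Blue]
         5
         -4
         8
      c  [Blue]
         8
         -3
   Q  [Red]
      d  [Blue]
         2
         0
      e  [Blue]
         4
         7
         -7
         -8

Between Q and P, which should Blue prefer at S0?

Q

d (Blue): min(2, 0) = 0
e (Blue): min(4, 7, -7, -8) = -8
Q (Red): max(0, -8) = 0
a (Blue): min(8, 7) = 7
b (Blue): min(5, -4, 8) = -4
c (Blue): min(8, -3) = -3
P (Red): max(7, -4, -3) = 7
Blue prefers the lower value; Q=0, P=7. Q is better since 0 < 7.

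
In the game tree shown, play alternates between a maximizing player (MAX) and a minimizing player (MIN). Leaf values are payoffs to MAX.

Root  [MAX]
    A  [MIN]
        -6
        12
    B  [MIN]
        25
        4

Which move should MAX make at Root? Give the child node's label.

A (MIN): min(-6, 12) = -6
B (MIN): min(25, 4) = 4
Root (MAX): max(-6, 4) = 4
MAX at Root wants the highest of {A=-6, B=4}, so chooses B.

B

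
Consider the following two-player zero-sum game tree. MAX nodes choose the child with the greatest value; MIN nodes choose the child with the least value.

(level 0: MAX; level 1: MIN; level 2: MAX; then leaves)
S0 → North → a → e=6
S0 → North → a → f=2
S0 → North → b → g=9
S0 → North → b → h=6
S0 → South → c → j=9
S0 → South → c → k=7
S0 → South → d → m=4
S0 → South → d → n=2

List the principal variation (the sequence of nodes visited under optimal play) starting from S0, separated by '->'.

a (MAX): max(6, 2) = 6
b (MAX): max(9, 6) = 9
North (MIN): min(6, 9) = 6
c (MAX): max(9, 7) = 9
d (MAX): max(4, 2) = 4
South (MIN): min(9, 4) = 4
S0 (MAX): max(6, 4) = 6
At S0, MAX picks North (highest: 6).
At North, MIN picks a (lowest: 6).
At a, MAX picks e (highest: 6).
Terminal value 6.

S0 -> North -> a -> e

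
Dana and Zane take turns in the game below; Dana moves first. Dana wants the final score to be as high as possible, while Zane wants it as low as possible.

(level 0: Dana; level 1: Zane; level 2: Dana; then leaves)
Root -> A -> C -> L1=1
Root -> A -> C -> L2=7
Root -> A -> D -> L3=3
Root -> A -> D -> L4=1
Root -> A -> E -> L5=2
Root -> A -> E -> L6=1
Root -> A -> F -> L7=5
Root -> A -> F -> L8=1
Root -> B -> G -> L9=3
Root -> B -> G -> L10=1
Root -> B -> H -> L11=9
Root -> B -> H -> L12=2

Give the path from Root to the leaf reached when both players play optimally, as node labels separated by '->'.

Root -> B -> G -> L9

C (Dana): max(1, 7) = 7
D (Dana): max(3, 1) = 3
E (Dana): max(2, 1) = 2
F (Dana): max(5, 1) = 5
A (Zane): min(7, 3, 2, 5) = 2
G (Dana): max(3, 1) = 3
H (Dana): max(9, 2) = 9
B (Zane): min(3, 9) = 3
Root (Dana): max(2, 3) = 3
At Root, Dana picks B (highest: 3).
At B, Zane picks G (lowest: 3).
At G, Dana picks L9 (highest: 3).
Terminal value 3.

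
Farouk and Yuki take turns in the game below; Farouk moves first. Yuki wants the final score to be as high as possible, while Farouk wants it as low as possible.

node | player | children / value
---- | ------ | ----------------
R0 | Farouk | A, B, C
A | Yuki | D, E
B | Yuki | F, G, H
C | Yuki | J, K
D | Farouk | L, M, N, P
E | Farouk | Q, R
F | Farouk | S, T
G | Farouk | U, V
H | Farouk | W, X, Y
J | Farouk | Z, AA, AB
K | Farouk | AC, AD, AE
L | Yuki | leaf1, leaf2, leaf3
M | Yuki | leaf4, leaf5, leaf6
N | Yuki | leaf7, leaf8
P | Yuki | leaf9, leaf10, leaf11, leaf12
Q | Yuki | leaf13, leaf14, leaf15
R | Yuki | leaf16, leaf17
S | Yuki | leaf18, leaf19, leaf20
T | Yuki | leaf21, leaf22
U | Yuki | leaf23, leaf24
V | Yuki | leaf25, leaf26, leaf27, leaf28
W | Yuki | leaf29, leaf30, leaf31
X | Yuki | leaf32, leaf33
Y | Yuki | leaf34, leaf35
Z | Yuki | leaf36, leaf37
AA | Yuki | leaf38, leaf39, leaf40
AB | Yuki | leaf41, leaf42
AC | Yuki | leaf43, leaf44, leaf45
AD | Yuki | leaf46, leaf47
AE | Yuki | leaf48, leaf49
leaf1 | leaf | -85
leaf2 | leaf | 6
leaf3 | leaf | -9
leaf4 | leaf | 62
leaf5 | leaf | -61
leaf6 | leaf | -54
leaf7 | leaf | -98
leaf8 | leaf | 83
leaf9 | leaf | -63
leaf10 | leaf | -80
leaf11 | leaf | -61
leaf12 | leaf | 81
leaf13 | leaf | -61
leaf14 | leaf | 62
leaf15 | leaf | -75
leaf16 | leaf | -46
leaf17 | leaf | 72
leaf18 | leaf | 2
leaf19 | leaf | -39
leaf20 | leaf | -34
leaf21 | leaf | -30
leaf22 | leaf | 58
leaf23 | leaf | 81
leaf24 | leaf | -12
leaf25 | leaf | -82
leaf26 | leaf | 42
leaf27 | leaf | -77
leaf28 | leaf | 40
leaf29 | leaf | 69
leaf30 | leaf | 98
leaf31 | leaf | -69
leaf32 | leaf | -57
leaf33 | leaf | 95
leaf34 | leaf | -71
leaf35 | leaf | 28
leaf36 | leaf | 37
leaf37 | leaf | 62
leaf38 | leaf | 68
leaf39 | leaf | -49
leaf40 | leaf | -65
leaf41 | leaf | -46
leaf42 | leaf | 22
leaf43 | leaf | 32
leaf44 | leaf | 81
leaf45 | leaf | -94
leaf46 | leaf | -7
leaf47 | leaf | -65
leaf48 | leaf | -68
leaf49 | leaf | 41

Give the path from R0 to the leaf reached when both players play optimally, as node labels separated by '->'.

R0 -> C -> J -> AB -> leaf42

L (Yuki): max(-85, 6, -9) = 6
M (Yuki): max(62, -61, -54) = 62
N (Yuki): max(-98, 83) = 83
P (Yuki): max(-63, -80, -61, 81) = 81
D (Farouk): min(6, 62, 83, 81) = 6
Q (Yuki): max(-61, 62, -75) = 62
R (Yuki): max(-46, 72) = 72
E (Farouk): min(62, 72) = 62
A (Yuki): max(6, 62) = 62
S (Yuki): max(2, -39, -34) = 2
T (Yuki): max(-30, 58) = 58
F (Farouk): min(2, 58) = 2
U (Yuki): max(81, -12) = 81
V (Yuki): max(-82, 42, -77, 40) = 42
G (Farouk): min(81, 42) = 42
W (Yuki): max(69, 98, -69) = 98
X (Yuki): max(-57, 95) = 95
Y (Yuki): max(-71, 28) = 28
H (Farouk): min(98, 95, 28) = 28
B (Yuki): max(2, 42, 28) = 42
Z (Yuki): max(37, 62) = 62
AA (Yuki): max(68, -49, -65) = 68
AB (Yuki): max(-46, 22) = 22
J (Farouk): min(62, 68, 22) = 22
AC (Yuki): max(32, 81, -94) = 81
AD (Yuki): max(-7, -65) = -7
AE (Yuki): max(-68, 41) = 41
K (Farouk): min(81, -7, 41) = -7
C (Yuki): max(22, -7) = 22
R0 (Farouk): min(62, 42, 22) = 22
At R0, Farouk picks C (lowest: 22).
At C, Yuki picks J (highest: 22).
At J, Farouk picks AB (lowest: 22).
At AB, Yuki picks leaf42 (highest: 22).
Terminal value 22.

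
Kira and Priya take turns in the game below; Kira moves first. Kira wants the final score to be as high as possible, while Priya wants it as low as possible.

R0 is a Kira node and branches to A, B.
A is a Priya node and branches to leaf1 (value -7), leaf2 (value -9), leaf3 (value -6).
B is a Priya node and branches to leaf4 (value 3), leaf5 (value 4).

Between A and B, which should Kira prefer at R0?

B

A (Priya): min(-7, -9, -6) = -9
B (Priya): min(3, 4) = 3
Kira prefers the higher value; A=-9, B=3. B is better since 3 > -9.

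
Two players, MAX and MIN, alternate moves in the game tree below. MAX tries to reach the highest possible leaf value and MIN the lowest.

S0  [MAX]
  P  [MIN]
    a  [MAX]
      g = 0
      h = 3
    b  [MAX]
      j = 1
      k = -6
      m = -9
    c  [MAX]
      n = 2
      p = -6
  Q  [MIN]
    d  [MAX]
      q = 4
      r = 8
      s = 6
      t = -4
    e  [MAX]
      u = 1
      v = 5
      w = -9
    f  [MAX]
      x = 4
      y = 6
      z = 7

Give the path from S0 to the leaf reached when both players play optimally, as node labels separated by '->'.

a (MAX): max(0, 3) = 3
b (MAX): max(1, -6, -9) = 1
c (MAX): max(2, -6) = 2
P (MIN): min(3, 1, 2) = 1
d (MAX): max(4, 8, 6, -4) = 8
e (MAX): max(1, 5, -9) = 5
f (MAX): max(4, 6, 7) = 7
Q (MIN): min(8, 5, 7) = 5
S0 (MAX): max(1, 5) = 5
At S0, MAX picks Q (highest: 5).
At Q, MIN picks e (lowest: 5).
At e, MAX picks v (highest: 5).
Terminal value 5.

S0 -> Q -> e -> v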